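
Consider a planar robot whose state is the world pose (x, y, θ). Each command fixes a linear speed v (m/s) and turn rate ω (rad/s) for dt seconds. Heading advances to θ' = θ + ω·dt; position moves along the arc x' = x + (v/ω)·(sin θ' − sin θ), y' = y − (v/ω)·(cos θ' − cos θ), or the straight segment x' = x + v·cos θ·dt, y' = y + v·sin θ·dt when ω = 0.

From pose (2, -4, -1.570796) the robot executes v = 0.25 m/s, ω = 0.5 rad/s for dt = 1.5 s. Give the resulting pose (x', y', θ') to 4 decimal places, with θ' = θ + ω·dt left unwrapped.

θ' = -1.5708 + 0.5·1.5 = -0.8208
R = v/ω = 0.25/0.5 = 0.5000
x' = 2 + 0.5000·(sin -0.8208 − sin -1.5708) = 2.1342
y' = -4 − 0.5000·(cos -0.8208 − cos -1.5708) = -4.3408

(2.1342, -4.3408, -0.8208)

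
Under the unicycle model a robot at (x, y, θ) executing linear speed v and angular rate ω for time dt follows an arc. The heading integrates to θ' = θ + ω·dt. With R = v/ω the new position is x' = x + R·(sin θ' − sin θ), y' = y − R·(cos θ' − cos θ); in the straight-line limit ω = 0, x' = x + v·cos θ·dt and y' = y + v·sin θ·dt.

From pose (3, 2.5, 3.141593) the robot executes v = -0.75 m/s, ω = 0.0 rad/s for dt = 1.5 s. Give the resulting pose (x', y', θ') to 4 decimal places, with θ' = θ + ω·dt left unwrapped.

θ' = 3.1416 + 0.0·1.5 = 3.1416
ω = 0 → straight: x' = 3 + -0.75·cos(3.1416)·1.5 = 4.1250
y' = 2.5 + -0.75·sin(3.1416)·1.5 = 2.5000

(4.1250, 2.5000, 3.1416)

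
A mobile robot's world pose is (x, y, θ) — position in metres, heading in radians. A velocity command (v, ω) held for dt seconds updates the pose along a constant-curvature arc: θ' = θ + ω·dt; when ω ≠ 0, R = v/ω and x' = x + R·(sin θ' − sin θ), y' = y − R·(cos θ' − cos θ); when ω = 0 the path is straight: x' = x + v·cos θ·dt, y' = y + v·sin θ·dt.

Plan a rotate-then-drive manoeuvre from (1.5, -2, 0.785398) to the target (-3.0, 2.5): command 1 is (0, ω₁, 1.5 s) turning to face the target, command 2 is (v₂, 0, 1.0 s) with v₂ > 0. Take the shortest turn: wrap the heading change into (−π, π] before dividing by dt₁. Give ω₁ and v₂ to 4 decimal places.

ω₁ = 1.0472, v₂ = 6.3640

heading to target = atan2(2.5−-2, -3−1.5) = 2.3562
Δθ = wrap(2.3562 − 0.7854) = 1.5708; ω₁ = Δθ/dt₁ = 1.0472
distance = √((-3−1.5)² + (2.5−-2)²) = 6.3640; v₂ = distance/dt₂ = 6.3640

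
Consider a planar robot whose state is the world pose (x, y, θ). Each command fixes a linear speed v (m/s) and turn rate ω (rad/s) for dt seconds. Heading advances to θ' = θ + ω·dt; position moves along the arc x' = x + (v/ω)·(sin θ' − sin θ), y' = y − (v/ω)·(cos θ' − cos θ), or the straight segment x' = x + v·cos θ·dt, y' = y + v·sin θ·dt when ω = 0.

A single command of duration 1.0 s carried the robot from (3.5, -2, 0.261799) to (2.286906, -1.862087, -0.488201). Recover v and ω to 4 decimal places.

Δθ = -0.488201 − 0.261799 = -0.750000
ω = Δθ/dt = -0.750000/1.0 = -0.7500
R = Δx/(sin θ' − sin θ) = 1.6667
v = R·ω = 1.6667·-0.7500 = -1.2500

v = -1.2500, ω = -0.7500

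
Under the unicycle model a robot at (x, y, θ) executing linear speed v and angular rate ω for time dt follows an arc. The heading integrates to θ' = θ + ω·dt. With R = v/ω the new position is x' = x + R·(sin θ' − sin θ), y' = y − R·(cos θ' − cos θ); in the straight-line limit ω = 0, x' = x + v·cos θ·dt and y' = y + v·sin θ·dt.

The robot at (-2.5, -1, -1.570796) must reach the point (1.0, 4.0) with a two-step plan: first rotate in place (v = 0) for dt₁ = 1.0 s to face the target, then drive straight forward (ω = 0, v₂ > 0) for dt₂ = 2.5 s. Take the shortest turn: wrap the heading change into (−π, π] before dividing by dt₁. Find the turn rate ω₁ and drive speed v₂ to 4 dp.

heading to target = atan2(4−-1, 1−-2.5) = 0.9601
Δθ = wrap(0.9601 − -1.5708) = 2.5309; ω₁ = Δθ/dt₁ = 2.5309
distance = √((1−-2.5)² + (4−-1)²) = 6.1033; v₂ = distance/dt₂ = 2.4413

ω₁ = 2.5309, v₂ = 2.4413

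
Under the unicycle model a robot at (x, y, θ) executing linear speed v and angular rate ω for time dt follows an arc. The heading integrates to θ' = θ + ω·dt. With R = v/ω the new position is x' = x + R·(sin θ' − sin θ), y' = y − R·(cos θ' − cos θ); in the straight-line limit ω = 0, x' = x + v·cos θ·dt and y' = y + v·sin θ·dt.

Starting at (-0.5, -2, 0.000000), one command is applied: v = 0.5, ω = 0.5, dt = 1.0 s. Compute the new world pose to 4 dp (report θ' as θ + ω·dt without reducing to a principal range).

θ' = 0.0000 + 0.5·1.0 = 0.5000
R = v/ω = 0.5/0.5 = 1.0000
x' = -0.5 + 1.0000·(sin 0.5000 − sin 0.0000) = -0.0206
y' = -2 − 1.0000·(cos 0.5000 − cos 0.0000) = -1.8776

(-0.0206, -1.8776, 0.5000)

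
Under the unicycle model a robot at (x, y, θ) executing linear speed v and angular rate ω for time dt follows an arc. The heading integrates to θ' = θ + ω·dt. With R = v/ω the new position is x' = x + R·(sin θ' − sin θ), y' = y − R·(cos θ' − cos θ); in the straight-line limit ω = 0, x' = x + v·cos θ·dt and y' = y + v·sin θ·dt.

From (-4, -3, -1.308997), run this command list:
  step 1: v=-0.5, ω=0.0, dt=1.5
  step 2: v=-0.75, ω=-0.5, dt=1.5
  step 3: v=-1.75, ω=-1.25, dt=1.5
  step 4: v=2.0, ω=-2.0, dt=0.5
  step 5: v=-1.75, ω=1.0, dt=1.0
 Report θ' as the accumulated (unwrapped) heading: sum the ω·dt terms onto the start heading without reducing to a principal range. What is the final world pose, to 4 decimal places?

step 1: θ'=-1.3090 (straight) → pose (-4.1941, -2.2756, -1.3090)
step 2: θ'=-2.0590 (R=1.5000) → pose (-4.0700, -1.1838, -2.0590)
step 3: θ'=-3.9340 (R=1.4000) → pose (-1.8367, -0.8574, -3.9340)
step 4: θ'=-4.9340 (R=-1.0000) → pose (-2.1002, 0.0645, -4.9340)
step 5: θ'=-3.9340 (R=-1.7500) → pose (-1.6391, -1.5489, -3.9340)

(-1.6391, -1.5489, -3.9340)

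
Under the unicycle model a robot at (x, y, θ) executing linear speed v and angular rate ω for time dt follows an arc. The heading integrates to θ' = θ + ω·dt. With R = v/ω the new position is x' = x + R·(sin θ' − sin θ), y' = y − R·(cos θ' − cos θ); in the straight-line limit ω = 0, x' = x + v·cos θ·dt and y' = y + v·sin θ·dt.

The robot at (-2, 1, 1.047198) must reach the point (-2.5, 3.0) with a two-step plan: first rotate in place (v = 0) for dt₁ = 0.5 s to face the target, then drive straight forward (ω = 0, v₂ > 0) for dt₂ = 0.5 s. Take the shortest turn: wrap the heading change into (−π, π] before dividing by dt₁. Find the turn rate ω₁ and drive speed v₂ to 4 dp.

ω₁ = 1.5372, v₂ = 4.1231

heading to target = atan2(3−1, -2.5−-2) = 1.8158
Δθ = wrap(1.8158 − 1.0472) = 0.7686; ω₁ = Δθ/dt₁ = 1.5372
distance = √((-2.5−-2)² + (3−1)²) = 2.0616; v₂ = distance/dt₂ = 4.1231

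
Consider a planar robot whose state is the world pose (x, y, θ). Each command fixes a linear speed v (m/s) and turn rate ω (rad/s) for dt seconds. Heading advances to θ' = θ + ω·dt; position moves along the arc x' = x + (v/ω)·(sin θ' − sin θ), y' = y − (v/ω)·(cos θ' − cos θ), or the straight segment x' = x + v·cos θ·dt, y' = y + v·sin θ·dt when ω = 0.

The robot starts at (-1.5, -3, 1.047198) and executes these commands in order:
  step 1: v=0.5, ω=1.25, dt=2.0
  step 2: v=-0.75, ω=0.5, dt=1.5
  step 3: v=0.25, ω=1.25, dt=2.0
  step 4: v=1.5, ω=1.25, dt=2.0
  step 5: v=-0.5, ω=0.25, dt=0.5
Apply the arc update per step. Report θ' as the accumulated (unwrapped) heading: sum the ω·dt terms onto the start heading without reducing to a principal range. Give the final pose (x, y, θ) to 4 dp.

step 1: θ'=3.5472 (R=0.4000) → pose (-2.0042, -2.4325, 3.5472)
step 2: θ'=4.2972 (R=-1.5000) → pose (-1.2235, -1.6592, 4.2972)
step 3: θ'=6.7972 (R=0.2000) → pose (-0.9422, -1.9140, 6.7972)
step 4: θ'=9.2972 (R=1.2000) → pose (-1.3795, 0.3211, 9.2972)
step 5: θ'=9.4222 (R=-2.0000) → pose (-1.1302, 0.3049, 9.4222)

(-1.1302, 0.3049, 9.4222)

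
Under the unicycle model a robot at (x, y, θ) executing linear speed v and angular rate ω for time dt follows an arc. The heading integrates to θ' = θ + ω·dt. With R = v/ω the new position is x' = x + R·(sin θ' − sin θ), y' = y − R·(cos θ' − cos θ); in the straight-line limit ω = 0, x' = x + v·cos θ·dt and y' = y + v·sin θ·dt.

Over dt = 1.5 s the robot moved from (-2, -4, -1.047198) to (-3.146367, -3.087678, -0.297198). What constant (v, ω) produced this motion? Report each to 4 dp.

v = -1.0000, ω = 0.5000

Δθ = -0.297198 − -1.047198 = 0.750000
ω = Δθ/dt = 0.750000/1.5 = 0.5000
R = Δx/(sin θ' − sin θ) = -2.0000
v = R·ω = -2.0000·0.5000 = -1.0000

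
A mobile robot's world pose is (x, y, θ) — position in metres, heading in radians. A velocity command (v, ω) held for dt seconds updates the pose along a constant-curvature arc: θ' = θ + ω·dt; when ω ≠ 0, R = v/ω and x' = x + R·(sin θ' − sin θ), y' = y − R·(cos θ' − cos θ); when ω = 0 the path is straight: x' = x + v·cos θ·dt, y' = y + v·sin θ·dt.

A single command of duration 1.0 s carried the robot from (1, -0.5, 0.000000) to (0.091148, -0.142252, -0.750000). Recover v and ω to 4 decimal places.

Δθ = -0.750000 − 0.000000 = -0.750000
ω = Δθ/dt = -0.750000/1.0 = -0.7500
R = Δx/(sin θ' − sin θ) = 1.3333
v = R·ω = 1.3333·-0.7500 = -1.0000

v = -1.0000, ω = -0.7500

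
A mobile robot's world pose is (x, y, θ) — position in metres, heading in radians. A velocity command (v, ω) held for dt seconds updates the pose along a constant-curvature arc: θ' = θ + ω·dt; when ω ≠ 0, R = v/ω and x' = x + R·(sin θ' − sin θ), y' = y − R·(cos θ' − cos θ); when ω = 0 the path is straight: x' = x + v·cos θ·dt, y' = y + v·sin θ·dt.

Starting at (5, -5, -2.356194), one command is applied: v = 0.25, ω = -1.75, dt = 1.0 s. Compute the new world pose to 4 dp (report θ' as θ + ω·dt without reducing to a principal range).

(4.7816, -4.9804, -4.1062)

θ' = -2.3562 + -1.75·1.0 = -4.1062
R = v/ω = 0.25/-1.75 = -0.1429
x' = 5 + -0.1429·(sin -4.1062 − sin -2.3562) = 4.7816
y' = -5 − -0.1429·(cos -4.1062 − cos -2.3562) = -4.9804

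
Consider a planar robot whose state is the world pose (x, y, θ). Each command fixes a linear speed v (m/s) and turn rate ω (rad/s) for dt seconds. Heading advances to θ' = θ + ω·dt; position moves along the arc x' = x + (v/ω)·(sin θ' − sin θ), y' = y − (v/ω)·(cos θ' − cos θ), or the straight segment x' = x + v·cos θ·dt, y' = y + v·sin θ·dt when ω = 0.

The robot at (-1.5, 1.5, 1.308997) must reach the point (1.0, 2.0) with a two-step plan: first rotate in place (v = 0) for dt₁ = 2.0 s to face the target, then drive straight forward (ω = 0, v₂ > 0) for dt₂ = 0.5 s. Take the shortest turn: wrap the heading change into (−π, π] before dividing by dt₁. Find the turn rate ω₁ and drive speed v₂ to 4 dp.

heading to target = atan2(2−1.5, 1−-1.5) = 0.1974
Δθ = wrap(0.1974 − 1.3090) = -1.1116; ω₁ = Δθ/dt₁ = -0.5558
distance = √((1−-1.5)² + (2−1.5)²) = 2.5495; v₂ = distance/dt₂ = 5.0990

ω₁ = -0.5558, v₂ = 5.0990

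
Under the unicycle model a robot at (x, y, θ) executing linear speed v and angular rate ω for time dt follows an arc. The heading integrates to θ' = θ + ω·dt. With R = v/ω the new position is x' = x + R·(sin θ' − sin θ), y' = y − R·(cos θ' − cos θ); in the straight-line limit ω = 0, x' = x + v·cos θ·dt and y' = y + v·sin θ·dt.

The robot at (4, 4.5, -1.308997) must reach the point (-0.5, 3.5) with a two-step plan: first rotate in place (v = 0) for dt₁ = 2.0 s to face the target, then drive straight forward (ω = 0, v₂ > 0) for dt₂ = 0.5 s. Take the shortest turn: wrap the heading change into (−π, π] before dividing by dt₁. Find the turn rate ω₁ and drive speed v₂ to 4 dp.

heading to target = atan2(3.5−4.5, -0.5−4) = -2.9229
Δθ = wrap(-2.9229 − -1.3090) = -1.6139; ω₁ = Δθ/dt₁ = -0.8070
distance = √((-0.5−4)² + (3.5−4.5)²) = 4.6098; v₂ = distance/dt₂ = 9.2195

ω₁ = -0.8070, v₂ = 9.2195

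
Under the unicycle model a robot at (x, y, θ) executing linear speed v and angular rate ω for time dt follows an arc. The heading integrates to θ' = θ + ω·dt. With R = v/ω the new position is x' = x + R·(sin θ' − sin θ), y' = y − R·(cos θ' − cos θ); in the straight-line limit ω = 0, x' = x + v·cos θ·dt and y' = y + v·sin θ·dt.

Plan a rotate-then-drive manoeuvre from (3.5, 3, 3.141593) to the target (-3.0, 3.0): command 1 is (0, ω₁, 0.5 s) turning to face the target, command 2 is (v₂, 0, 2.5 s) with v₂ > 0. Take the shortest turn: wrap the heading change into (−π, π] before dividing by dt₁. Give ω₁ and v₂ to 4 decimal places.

ω₁ = 0.0000, v₂ = 2.6000

heading to target = atan2(3−3, -3−3.5) = 3.1416
Δθ = wrap(3.1416 − 3.1416) = 0.0000; ω₁ = Δθ/dt₁ = 0.0000
distance = √((-3−3.5)² + (3−3)²) = 6.5000; v₂ = distance/dt₂ = 2.6000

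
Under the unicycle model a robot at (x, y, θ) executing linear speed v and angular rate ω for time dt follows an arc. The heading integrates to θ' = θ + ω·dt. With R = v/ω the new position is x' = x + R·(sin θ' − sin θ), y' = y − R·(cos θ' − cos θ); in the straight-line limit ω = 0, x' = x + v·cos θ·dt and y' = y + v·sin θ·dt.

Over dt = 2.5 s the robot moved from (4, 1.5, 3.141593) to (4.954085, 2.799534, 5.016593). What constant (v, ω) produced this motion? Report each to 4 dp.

Δθ = 5.016593 − 3.141593 = 1.875000
ω = Δθ/dt = 1.875000/2.5 = 0.7500
R = −Δy/(cos θ' − cos θ) = -1.0000
v = R·ω = -1.0000·0.7500 = -0.7500

v = -0.7500, ω = 0.7500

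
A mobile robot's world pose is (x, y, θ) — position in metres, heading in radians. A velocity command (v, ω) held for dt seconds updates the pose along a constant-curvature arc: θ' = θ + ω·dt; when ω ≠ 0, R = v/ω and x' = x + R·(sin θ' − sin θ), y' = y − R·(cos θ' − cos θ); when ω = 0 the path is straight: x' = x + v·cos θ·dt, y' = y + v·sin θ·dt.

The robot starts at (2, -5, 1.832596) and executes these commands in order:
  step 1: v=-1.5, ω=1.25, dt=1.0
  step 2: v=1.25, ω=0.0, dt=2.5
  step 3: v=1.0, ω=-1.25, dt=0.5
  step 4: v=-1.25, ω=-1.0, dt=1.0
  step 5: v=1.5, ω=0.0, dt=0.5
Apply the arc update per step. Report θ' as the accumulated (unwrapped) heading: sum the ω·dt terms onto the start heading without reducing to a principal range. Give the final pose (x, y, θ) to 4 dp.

step 1: θ'=3.0826 (R=-1.2000) → pose (3.0884, -5.8873, 3.0826)
step 2: θ'=3.0826 (straight) → pose (-0.0312, -5.7031, 3.0826)
step 3: θ'=2.4576 (R=-0.8000) → pose (-0.4896, -5.5245, 2.4576)
step 4: θ'=1.4576 (R=1.2500) → pose (-0.0374, -6.6345, 1.4576)
step 5: θ'=1.4576 (straight) → pose (0.0473, -5.8893, 1.4576)

(0.0473, -5.8893, 1.4576)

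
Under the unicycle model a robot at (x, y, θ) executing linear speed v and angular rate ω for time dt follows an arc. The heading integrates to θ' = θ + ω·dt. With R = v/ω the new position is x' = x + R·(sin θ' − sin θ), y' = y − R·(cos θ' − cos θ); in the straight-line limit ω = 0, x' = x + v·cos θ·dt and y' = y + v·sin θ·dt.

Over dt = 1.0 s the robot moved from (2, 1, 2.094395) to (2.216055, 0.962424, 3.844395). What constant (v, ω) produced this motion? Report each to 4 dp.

Δθ = 3.844395 − 2.094395 = 1.750000
ω = Δθ/dt = 1.750000/1.0 = 1.7500
R = Δx/(sin θ' − sin θ) = -0.1429
v = R·ω = -0.1429·1.7500 = -0.2500

v = -0.2500, ω = 1.7500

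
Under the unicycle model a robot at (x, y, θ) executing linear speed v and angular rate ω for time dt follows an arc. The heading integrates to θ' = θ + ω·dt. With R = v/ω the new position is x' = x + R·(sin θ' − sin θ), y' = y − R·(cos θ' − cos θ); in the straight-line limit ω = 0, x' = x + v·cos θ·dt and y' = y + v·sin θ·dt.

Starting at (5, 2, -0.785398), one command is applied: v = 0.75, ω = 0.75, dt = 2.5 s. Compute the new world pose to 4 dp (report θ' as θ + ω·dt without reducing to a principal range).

(6.5935, 2.2443, 1.0896)

θ' = -0.7854 + 0.75·2.5 = 1.0896
R = v/ω = 0.75/0.75 = 1.0000
x' = 5 + 1.0000·(sin 1.0896 − sin -0.7854) = 6.5935
y' = 2 − 1.0000·(cos 1.0896 − cos -0.7854) = 2.2443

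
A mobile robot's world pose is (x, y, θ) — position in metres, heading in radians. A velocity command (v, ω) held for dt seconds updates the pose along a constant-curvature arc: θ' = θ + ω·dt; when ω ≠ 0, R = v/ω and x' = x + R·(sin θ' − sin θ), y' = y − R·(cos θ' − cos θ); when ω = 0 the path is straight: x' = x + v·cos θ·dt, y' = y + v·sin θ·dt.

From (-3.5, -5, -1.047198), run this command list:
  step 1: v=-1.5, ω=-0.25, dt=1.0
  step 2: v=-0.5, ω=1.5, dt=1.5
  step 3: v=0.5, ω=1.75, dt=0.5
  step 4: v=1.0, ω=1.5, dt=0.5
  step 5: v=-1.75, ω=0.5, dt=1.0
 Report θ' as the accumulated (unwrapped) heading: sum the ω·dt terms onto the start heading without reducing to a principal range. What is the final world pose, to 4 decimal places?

(-3.2711, -3.4205, 3.0778)

step 1: θ'=-1.2972 (R=6.0000) → pose (-4.0807, -3.6212, -1.2972)
step 2: θ'=0.9528 (R=-0.3333) → pose (-4.6733, -3.5181, 0.9528)
step 3: θ'=1.8278 (R=0.2857) → pose (-4.6298, -3.2800, 1.8278)
step 4: θ'=2.5778 (R=0.6667) → pose (-4.9183, -2.8859, 2.5778)
step 5: θ'=3.0778 (R=-3.5000) → pose (-3.2711, -3.4205, 3.0778)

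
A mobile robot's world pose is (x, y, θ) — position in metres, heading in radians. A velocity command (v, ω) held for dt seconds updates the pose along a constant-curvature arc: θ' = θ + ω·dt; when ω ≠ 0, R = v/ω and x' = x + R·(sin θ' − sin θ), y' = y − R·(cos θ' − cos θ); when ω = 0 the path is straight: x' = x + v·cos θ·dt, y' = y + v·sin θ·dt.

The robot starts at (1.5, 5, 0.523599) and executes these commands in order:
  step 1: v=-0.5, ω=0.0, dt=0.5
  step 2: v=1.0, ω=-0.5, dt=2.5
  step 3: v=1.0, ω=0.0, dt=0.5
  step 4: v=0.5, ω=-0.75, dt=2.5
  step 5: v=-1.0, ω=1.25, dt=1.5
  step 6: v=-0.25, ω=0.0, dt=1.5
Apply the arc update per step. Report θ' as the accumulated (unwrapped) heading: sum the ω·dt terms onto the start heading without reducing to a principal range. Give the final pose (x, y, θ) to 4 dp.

step 1: θ'=0.5236 (straight) → pose (1.2835, 4.8750, 0.5236)
step 2: θ'=-0.7264 (R=-2.0000) → pose (3.6119, 4.6381, -0.7264)
step 3: θ'=-0.7264 (straight) → pose (3.9856, 4.3060, -0.7264)
step 4: θ'=-2.6014 (R=-0.6667) → pose (3.8857, 3.2359, -2.6014)
step 5: θ'=-0.7264 (R=-0.8000) → pose (4.0056, 4.5200, -0.7264)
step 6: θ'=-0.7264 (straight) → pose (3.7253, 4.7691, -0.7264)

(3.7253, 4.7691, -0.7264)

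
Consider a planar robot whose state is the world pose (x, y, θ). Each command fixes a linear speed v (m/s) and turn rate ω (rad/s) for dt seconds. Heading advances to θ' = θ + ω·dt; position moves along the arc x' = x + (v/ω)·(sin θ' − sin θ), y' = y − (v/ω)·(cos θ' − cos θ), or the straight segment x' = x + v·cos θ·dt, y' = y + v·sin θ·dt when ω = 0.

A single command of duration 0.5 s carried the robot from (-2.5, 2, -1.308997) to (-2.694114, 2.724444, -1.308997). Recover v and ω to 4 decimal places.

v = -1.5000, ω = 0.0000

Δθ = -1.308997 − -1.308997 = 0.000000
ω = Δθ/dt = 0.000000/0.5 = 0.0000
ω = 0 → v = (Δx·cos θ + Δy·sin θ)/dt = -1.5000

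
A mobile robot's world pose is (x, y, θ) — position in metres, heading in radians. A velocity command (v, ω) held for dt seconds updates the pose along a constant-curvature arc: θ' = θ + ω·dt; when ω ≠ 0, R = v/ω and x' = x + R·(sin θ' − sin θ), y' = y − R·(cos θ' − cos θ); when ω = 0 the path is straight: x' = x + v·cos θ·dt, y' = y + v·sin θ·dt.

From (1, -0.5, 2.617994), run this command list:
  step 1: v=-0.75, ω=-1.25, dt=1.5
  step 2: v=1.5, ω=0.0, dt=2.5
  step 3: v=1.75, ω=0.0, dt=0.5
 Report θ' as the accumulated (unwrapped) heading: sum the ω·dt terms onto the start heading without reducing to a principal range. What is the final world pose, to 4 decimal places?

step 1: θ'=0.7430 (R=0.6000) → pose (1.1059, -1.4615, 0.7430)
step 2: θ'=0.7430 (straight) → pose (3.8676, 1.0754, 0.7430)
step 3: θ'=0.7430 (straight) → pose (4.5120, 1.6673, 0.7430)

(4.5120, 1.6673, 0.7430)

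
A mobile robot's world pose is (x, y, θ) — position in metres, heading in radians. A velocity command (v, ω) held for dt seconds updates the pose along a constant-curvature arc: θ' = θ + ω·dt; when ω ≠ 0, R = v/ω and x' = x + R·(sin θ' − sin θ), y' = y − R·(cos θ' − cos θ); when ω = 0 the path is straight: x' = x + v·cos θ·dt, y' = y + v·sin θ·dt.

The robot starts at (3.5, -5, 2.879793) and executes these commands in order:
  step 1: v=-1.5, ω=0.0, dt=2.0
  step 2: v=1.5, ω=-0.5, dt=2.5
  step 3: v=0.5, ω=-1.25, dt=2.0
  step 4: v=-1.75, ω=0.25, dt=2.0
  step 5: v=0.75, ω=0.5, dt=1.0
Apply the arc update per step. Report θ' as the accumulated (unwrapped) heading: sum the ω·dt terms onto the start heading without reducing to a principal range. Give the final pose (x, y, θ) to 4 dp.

(2.8028, -0.8500, 0.1298)

step 1: θ'=2.8798 (straight) → pose (6.3978, -5.7765, 2.8798)
step 2: θ'=1.6298 (R=-3.0000) → pose (4.1795, -3.0556, 1.6298)
step 3: θ'=-0.8702 (R=-0.4000) → pose (4.8845, -2.7741, -0.8702)
step 4: θ'=-0.3702 (R=-7.0000) → pose (2.0660, -0.7610, -0.3702)
step 5: θ'=0.1298 (R=1.5000) → pose (2.8028, -0.8500, 0.1298)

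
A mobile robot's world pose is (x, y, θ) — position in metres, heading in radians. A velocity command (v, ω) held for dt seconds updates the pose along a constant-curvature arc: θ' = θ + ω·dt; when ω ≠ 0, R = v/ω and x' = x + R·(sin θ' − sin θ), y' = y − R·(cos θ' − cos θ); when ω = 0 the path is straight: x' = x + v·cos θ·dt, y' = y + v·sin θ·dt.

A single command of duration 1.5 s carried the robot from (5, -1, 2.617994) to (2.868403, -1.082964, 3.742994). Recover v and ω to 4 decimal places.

Δθ = 3.742994 − 2.617994 = 1.125000
ω = Δθ/dt = 1.125000/1.5 = 0.7500
R = Δx/(sin θ' − sin θ) = 2.0000
v = R·ω = 2.0000·0.7500 = 1.5000

v = 1.5000, ω = 0.7500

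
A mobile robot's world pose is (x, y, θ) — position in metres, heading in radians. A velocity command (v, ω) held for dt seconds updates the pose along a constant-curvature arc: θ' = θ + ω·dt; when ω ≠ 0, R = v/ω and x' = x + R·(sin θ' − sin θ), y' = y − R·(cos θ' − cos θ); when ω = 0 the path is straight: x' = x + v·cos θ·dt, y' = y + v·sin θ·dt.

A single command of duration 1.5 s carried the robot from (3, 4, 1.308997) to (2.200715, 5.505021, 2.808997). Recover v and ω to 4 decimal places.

v = 1.2500, ω = 1.0000

Δθ = 2.808997 − 1.308997 = 1.500000
ω = Δθ/dt = 1.500000/1.5 = 1.0000
R = −Δy/(cos θ' − cos θ) = 1.2500
v = R·ω = 1.2500·1.0000 = 1.2500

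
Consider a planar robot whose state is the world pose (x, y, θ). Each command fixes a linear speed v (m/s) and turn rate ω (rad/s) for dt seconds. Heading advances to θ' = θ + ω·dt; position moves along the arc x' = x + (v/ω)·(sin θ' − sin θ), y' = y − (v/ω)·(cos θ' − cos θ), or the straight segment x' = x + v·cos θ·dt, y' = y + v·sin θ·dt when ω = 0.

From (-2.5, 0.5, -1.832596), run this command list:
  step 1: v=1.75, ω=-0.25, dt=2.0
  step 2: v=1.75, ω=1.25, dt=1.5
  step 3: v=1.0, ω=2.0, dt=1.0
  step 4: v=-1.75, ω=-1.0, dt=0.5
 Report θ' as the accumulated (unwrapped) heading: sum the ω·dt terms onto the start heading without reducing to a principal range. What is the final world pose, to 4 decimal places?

(-3.3191, -5.1403, 1.0424)

step 1: θ'=-2.3326 (R=-7.0000) → pose (-4.1963, -2.5198, -2.3326)
step 2: θ'=-0.4576 (R=1.4000) → pose (-3.8018, -4.7421, -0.4576)
step 3: θ'=1.5424 (R=0.5000) → pose (-3.0811, -4.3078, 1.5424)
step 4: θ'=1.0424 (R=1.7500) → pose (-3.3191, -5.1403, 1.0424)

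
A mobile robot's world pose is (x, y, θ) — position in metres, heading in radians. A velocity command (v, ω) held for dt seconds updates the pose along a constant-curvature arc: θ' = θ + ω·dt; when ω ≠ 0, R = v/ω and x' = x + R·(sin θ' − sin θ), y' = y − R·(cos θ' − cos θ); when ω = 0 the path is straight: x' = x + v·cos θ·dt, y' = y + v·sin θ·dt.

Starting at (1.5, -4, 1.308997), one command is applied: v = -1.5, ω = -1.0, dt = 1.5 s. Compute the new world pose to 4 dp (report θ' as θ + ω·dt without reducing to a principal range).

(-0.2337, -5.0845, -0.1910)

θ' = 1.3090 + -1.0·1.5 = -0.1910
R = v/ω = -1.5/-1.0 = 1.5000
x' = 1.5 + 1.5000·(sin -0.1910 − sin 1.3090) = -0.2337
y' = -4 − 1.5000·(cos -0.1910 − cos 1.3090) = -5.0845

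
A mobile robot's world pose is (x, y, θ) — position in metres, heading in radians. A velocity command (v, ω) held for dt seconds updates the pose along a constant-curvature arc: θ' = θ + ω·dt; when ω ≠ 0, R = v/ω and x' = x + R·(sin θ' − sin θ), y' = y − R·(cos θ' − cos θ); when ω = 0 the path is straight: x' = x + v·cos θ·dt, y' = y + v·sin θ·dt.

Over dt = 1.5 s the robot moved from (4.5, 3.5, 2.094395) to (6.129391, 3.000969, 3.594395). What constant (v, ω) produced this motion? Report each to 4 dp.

Δθ = 3.594395 − 2.094395 = 1.500000
ω = Δθ/dt = 1.500000/1.5 = 1.0000
R = Δx/(sin θ' − sin θ) = -1.2500
v = R·ω = -1.2500·1.0000 = -1.2500

v = -1.2500, ω = 1.0000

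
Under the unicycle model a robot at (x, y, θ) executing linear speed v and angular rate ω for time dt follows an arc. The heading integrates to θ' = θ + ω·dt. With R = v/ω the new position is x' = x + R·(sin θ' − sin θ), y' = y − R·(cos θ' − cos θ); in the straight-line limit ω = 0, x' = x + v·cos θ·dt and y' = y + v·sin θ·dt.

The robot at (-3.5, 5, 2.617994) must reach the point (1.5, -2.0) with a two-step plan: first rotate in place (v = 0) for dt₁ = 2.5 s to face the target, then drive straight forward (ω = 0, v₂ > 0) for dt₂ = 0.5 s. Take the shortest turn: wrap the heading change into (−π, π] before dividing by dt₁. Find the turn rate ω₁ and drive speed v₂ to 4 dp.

ω₁ = 1.0859, v₂ = 17.2047

heading to target = atan2(-2−5, 1.5−-3.5) = -0.9505
Δθ = wrap(-0.9505 − 2.6180) = 2.7146; ω₁ = Δθ/dt₁ = 1.0859
distance = √((1.5−-3.5)² + (-2−5)²) = 8.6023; v₂ = distance/dt₂ = 17.2047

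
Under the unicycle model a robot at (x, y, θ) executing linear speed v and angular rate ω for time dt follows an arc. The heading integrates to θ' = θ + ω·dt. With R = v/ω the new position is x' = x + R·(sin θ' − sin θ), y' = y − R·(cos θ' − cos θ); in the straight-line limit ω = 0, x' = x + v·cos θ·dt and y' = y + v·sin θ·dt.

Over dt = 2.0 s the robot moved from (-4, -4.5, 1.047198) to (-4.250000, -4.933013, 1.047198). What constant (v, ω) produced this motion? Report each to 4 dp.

Δθ = 1.047198 − 1.047198 = 0.000000
ω = Δθ/dt = 0.000000/2.0 = 0.0000
ω = 0 → v = (Δx·cos θ + Δy·sin θ)/dt = -0.2500

v = -0.2500, ω = 0.0000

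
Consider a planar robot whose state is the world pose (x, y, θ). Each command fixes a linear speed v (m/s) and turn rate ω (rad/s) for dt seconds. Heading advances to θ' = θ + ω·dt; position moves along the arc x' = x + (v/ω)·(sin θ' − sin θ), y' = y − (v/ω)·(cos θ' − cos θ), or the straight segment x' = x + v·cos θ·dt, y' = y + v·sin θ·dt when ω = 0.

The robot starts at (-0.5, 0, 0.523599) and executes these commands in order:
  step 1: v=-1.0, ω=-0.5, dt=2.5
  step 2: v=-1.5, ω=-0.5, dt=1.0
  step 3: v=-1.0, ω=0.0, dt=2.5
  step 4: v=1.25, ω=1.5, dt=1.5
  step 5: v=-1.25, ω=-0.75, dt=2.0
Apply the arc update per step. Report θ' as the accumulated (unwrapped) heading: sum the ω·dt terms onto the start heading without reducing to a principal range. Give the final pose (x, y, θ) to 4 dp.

(-5.1953, 3.0538, -0.4764)

step 1: θ'=-0.7264 (R=2.0000) → pose (-2.8284, 0.2369, -0.7264)
step 2: θ'=-1.2264 (R=3.0000) → pose (-3.6597, 1.4667, -1.2264)
step 3: θ'=-1.2264 (straight) → pose (-4.5037, 3.8199, -1.2264)
step 4: θ'=1.0236 (R=0.8333) → pose (-3.0077, 3.6677, 1.0236)
step 5: θ'=-0.4764 (R=1.6667) → pose (-5.1953, 3.0538, -0.4764)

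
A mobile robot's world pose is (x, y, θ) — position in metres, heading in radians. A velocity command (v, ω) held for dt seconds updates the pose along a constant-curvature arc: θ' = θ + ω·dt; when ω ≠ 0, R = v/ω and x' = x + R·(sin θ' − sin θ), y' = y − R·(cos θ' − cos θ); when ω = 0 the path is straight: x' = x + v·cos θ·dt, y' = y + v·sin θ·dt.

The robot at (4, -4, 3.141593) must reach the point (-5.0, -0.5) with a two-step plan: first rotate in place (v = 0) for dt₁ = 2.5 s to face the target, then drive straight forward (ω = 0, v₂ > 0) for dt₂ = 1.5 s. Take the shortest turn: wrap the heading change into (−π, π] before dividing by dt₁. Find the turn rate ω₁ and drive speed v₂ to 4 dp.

heading to target = atan2(-0.5−-4, -5−4) = 2.7707
Δθ = wrap(2.7707 − 3.1416) = -0.3709; ω₁ = Δθ/dt₁ = -0.1484
distance = √((-5−4)² + (-0.5−-4)²) = 9.6566; v₂ = distance/dt₂ = 6.4377

ω₁ = -0.1484, v₂ = 6.4377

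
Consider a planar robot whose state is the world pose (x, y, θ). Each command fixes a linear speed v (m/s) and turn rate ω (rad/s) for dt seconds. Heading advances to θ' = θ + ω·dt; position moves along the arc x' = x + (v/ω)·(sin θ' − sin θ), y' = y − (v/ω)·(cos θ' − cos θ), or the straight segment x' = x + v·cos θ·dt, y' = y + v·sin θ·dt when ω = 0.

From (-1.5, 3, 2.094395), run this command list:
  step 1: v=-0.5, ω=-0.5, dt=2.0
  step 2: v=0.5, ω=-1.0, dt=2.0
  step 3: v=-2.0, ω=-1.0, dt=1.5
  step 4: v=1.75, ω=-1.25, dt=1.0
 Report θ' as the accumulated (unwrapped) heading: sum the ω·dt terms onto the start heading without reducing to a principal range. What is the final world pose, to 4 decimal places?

(-2.0369, 4.6560, -3.6556)

step 1: θ'=1.0944 (R=1.0000) → pose (-1.4774, 2.0414, 1.0944)
step 2: θ'=-0.9056 (R=-0.5000) → pose (-0.6396, 2.1207, -0.9056)
step 3: θ'=-2.4056 (R=2.0000) → pose (-0.4087, 4.8375, -2.4056)
step 4: θ'=-3.6556 (R=-1.4000) → pose (-2.0369, 4.6560, -3.6556)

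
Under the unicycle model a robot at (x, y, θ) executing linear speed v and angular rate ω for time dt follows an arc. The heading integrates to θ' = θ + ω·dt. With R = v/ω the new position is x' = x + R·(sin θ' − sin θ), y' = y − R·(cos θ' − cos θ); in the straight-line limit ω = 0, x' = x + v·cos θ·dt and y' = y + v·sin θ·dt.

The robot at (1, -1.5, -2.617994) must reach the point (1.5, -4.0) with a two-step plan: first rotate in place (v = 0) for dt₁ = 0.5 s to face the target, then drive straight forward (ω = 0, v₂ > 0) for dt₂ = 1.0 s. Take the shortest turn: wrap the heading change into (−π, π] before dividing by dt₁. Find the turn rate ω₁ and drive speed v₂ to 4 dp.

ω₁ = 2.4892, v₂ = 2.5495

heading to target = atan2(-4−-1.5, 1.5−1) = -1.3734
Δθ = wrap(-1.3734 − -2.6180) = 1.2446; ω₁ = Δθ/dt₁ = 2.4892
distance = √((1.5−1)² + (-4−-1.5)²) = 2.5495; v₂ = distance/dt₂ = 2.5495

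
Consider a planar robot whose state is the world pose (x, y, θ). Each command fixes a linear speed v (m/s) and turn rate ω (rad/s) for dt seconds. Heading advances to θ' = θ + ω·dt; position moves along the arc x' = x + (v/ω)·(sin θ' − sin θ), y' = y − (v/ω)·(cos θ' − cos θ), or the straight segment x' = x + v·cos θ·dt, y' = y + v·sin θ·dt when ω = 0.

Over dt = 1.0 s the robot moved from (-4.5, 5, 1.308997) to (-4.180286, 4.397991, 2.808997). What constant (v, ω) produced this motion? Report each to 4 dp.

v = -0.7500, ω = 1.5000

Δθ = 2.808997 − 1.308997 = 1.500000
ω = Δθ/dt = 1.500000/1.0 = 1.5000
R = −Δy/(cos θ' − cos θ) = -0.5000
v = R·ω = -0.5000·1.5000 = -0.7500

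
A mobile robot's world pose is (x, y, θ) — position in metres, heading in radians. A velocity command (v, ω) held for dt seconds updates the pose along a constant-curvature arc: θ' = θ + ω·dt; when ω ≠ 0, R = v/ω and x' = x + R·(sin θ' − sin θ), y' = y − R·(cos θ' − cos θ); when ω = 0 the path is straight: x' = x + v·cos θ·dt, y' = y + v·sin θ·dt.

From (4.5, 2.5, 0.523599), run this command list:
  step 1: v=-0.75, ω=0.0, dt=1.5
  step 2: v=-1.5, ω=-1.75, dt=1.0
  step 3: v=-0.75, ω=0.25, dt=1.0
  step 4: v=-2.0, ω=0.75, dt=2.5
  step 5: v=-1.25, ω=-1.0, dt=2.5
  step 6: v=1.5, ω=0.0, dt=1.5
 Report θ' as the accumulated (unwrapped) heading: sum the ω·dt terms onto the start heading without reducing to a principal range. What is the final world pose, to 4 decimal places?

(-4.6402, 1.7924, -1.6014)

step 1: θ'=0.5236 (straight) → pose (3.5257, 1.9375, 0.5236)
step 2: θ'=-1.2264 (R=0.8571) → pose (2.2903, 2.3904, -1.2264)
step 3: θ'=-0.9764 (R=-3.0000) → pose (1.9520, 3.0576, -0.9764)
step 4: θ'=0.8986 (R=-2.6667) → pose (-2.3439, 3.2248, 0.8986)
step 5: θ'=-1.6014 (R=1.2500) → pose (-4.5714, 4.0414, -1.6014)
step 6: θ'=-1.6014 (straight) → pose (-4.6402, 1.7924, -1.6014)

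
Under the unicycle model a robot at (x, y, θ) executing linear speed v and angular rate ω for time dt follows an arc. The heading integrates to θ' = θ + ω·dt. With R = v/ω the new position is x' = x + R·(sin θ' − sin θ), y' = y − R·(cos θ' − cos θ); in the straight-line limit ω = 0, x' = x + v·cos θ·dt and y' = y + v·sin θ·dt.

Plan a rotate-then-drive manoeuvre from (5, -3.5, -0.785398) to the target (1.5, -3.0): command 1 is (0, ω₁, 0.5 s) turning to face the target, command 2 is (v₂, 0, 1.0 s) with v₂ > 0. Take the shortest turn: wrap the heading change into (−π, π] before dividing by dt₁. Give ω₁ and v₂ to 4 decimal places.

heading to target = atan2(-3−-3.5, 1.5−5) = 2.9997
Δθ = wrap(2.9997 − -0.7854) = -2.4981; ω₁ = Δθ/dt₁ = -4.9962
distance = √((1.5−5)² + (-3−-3.5)²) = 3.5355; v₂ = distance/dt₂ = 3.5355

ω₁ = -4.9962, v₂ = 3.5355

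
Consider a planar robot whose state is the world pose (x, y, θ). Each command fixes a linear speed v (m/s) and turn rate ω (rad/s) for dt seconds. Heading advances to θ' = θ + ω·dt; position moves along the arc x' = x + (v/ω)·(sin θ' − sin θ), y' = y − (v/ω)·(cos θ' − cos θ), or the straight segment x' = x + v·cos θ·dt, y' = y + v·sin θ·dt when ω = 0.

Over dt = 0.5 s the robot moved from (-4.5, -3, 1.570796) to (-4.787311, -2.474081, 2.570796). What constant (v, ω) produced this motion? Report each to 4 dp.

v = 1.2500, ω = 2.0000

Δθ = 2.570796 − 1.570796 = 1.000000
ω = Δθ/dt = 1.000000/0.5 = 2.0000
R = −Δy/(cos θ' − cos θ) = 0.6250
v = R·ω = 0.6250·2.0000 = 1.2500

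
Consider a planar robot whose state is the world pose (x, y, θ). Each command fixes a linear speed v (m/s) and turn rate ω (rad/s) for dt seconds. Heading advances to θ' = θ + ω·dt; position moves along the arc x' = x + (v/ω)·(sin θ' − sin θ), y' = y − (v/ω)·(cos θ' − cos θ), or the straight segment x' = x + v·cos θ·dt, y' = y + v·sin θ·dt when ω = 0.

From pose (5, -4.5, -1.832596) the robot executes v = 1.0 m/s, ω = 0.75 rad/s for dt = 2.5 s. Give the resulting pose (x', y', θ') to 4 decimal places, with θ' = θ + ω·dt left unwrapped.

θ' = -1.8326 + 0.75·2.5 = 0.0424
R = v/ω = 1.0/0.75 = 1.3333
x' = 5 + 1.3333·(sin 0.0424 − sin -1.8326) = 6.3444
y' = -4.5 − 1.3333·(cos 0.0424 − cos -1.8326) = -6.1772

(6.3444, -6.1772, 0.0424)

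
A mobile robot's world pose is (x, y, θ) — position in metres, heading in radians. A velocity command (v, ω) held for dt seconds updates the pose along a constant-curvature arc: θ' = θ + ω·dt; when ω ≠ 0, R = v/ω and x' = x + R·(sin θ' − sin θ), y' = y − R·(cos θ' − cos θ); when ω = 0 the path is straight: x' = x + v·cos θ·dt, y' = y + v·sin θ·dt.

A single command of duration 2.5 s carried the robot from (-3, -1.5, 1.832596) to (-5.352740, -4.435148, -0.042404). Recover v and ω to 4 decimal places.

Δθ = -0.042404 − 1.832596 = -1.875000
ω = Δθ/dt = -1.875000/2.5 = -0.7500
R = −Δy/(cos θ' − cos θ) = 2.3333
v = R·ω = 2.3333·-0.7500 = -1.7500

v = -1.7500, ω = -0.7500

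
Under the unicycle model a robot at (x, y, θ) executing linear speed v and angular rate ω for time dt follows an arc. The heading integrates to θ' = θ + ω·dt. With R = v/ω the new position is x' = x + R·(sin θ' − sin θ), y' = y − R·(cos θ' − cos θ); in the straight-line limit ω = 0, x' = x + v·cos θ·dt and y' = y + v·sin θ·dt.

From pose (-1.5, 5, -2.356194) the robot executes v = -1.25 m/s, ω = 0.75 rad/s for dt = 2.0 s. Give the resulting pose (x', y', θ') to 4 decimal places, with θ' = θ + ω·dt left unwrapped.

θ' = -2.3562 + 0.75·2.0 = -0.8562
R = v/ω = -1.25/0.75 = -1.6667
x' = -1.5 + -1.6667·(sin -0.8562 − sin -2.3562) = -1.4196
y' = 5 − -1.6667·(cos -0.8562 − cos -2.3562) = 7.2707

(-1.4196, 7.2707, -0.8562)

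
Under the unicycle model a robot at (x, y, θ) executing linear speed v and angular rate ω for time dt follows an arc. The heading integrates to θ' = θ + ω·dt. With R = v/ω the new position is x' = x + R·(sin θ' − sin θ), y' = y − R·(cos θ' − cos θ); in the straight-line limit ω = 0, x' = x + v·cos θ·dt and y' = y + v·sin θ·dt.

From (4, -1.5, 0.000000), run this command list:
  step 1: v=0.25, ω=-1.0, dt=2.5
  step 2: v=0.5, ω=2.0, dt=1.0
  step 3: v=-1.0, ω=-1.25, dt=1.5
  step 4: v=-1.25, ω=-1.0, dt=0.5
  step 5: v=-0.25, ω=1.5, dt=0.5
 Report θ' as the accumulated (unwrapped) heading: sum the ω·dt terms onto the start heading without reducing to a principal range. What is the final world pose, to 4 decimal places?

step 1: θ'=-2.5000 (R=-0.2500) → pose (4.1496, -1.9503, -2.5000)
step 2: θ'=-0.5000 (R=0.2500) → pose (4.1794, -2.3700, -0.5000)
step 3: θ'=-2.3750 (R=0.8000) → pose (4.0080, -1.0917, -2.3750)
step 4: θ'=-2.8750 (R=1.2500) → pose (4.5458, -0.7862, -2.8750)
step 5: θ'=-2.1250 (R=-0.1667) → pose (4.6436, -0.7131, -2.1250)

(4.6436, -0.7131, -2.1250)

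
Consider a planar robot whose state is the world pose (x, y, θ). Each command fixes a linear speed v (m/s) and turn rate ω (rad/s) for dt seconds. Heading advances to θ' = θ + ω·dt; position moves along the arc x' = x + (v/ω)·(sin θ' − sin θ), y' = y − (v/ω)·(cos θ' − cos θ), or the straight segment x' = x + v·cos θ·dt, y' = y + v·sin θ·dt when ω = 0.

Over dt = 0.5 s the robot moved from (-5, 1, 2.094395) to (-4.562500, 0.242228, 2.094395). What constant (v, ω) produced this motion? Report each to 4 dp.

v = -1.7500, ω = 0.0000

Δθ = 2.094395 − 2.094395 = 0.000000
ω = Δθ/dt = 0.000000/0.5 = 0.0000
ω = 0 → v = (Δx·cos θ + Δy·sin θ)/dt = -1.7500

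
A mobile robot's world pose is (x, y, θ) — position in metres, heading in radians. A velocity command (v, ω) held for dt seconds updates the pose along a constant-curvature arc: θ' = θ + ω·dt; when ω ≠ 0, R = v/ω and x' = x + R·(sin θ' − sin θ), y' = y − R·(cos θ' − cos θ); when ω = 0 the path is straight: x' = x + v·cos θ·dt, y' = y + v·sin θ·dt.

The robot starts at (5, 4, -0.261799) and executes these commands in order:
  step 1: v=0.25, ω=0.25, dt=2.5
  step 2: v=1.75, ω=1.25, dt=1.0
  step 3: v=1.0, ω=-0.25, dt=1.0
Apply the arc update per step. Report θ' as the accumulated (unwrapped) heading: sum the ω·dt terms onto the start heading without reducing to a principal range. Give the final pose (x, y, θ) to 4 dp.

(6.5977, 6.3932, 1.3632)

step 1: θ'=0.3632 (R=1.0000) → pose (5.6141, 4.0312, 0.3632)
step 2: θ'=1.6132 (R=1.4000) → pose (6.5155, 5.3992, 1.6132)
step 3: θ'=1.3632 (R=-4.0000) → pose (6.5977, 6.3932, 1.3632)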